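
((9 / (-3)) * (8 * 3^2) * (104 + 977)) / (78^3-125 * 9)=-25944 / 52603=-0.49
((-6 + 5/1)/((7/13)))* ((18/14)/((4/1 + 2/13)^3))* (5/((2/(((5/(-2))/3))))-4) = 2084953/10287648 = 0.20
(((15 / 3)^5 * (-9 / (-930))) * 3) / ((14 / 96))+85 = 153445 / 217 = 707.12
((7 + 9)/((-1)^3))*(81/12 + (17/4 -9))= -32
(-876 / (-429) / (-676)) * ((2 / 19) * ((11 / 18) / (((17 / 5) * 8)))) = -365 / 51093432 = -0.00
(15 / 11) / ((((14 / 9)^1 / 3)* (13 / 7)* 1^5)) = 405 / 286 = 1.42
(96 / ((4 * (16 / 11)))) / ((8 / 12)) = 24.75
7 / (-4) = -7 / 4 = -1.75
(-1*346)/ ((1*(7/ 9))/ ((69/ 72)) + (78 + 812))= -11937/ 30733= -0.39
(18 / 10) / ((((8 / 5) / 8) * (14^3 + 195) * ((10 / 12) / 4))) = 216 / 14695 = 0.01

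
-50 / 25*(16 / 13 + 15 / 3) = -162 / 13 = -12.46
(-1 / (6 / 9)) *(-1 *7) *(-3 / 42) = -3 / 4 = -0.75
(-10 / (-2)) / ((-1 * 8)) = -5 / 8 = -0.62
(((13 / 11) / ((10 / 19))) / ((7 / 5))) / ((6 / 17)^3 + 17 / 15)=18202665 / 13361194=1.36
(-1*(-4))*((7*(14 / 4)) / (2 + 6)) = 49 / 4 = 12.25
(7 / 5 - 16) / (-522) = 73 / 2610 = 0.03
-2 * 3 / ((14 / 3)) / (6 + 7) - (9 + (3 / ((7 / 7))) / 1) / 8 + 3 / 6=-100 / 91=-1.10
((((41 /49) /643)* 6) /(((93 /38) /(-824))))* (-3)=7702752 /976717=7.89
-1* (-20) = 20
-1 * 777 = -777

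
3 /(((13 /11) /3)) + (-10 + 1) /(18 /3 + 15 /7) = 1608 /247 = 6.51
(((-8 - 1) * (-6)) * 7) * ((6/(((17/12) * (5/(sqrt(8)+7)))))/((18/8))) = 1398.64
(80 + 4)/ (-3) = -28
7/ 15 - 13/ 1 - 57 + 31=-578/ 15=-38.53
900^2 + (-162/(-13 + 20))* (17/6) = 5669541/7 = 809934.43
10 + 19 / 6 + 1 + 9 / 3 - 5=73 / 6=12.17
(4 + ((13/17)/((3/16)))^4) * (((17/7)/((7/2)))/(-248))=-474708625/604490607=-0.79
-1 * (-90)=90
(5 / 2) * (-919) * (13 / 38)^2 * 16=-1553110 / 361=-4302.24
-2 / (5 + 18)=-2 / 23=-0.09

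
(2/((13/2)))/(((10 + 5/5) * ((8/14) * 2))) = 7/286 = 0.02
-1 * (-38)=38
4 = 4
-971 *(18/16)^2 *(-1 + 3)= -78651/32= -2457.84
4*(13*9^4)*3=1023516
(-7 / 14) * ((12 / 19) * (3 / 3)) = -6 / 19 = -0.32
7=7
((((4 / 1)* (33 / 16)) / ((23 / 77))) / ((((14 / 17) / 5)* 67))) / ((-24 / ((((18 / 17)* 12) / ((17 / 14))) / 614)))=-0.00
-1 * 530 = -530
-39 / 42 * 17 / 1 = -221 / 14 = -15.79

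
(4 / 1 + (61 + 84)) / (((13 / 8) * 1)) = 1192 / 13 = 91.69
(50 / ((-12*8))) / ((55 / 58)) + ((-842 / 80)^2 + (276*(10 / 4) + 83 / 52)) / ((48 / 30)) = 550144789 / 1098240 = 500.93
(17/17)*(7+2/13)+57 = 834/13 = 64.15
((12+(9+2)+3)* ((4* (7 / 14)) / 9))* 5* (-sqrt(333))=-260* sqrt(37) / 3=-527.17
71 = 71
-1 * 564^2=-318096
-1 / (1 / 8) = -8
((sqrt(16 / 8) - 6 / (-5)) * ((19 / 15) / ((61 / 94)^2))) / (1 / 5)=335768 / 18605 + 167884 * sqrt(2) / 11163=39.32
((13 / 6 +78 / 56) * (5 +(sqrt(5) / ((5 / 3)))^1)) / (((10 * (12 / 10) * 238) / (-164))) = -61295 / 59976 - 12259 * sqrt(5) / 99960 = -1.30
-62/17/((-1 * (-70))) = -31/595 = -0.05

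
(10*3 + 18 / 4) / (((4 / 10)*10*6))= 23 / 16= 1.44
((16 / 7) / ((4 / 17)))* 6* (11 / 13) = 4488 / 91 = 49.32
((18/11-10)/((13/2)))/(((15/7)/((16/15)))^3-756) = 258506752/150255096849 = 0.00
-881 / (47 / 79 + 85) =-69599 / 6762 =-10.29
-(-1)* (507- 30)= 477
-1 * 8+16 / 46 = -176 / 23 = -7.65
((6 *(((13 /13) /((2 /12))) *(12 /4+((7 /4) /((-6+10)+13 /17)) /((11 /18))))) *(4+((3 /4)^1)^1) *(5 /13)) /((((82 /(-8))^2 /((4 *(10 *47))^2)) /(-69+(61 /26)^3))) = -5755956327112000 /12881011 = -446855943.77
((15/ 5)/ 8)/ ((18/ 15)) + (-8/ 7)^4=77541/ 38416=2.02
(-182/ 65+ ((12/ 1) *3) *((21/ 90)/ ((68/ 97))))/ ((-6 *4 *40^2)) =-1561/ 6528000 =-0.00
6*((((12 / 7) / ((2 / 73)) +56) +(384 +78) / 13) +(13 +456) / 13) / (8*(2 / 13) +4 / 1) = 51921 / 238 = 218.16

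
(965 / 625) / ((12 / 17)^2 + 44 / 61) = 3402397 / 2687500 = 1.27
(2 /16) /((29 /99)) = 99 /232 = 0.43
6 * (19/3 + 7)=80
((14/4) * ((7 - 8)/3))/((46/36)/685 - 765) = 14385/9432427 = 0.00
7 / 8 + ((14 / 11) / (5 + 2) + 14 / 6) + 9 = 12.39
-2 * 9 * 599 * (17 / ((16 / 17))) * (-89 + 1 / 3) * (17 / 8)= 1174211913 / 32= 36694122.28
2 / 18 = 0.11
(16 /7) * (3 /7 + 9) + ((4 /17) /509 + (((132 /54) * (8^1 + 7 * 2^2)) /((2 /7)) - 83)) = 104537089 /423997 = 246.55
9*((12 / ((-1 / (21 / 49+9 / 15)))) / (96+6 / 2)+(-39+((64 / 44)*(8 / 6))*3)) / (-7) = 115407 / 2695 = 42.82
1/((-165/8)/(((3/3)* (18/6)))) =-0.15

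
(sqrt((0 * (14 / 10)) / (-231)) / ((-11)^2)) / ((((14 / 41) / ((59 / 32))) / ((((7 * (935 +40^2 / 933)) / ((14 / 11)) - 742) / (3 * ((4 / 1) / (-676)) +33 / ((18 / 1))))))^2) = 0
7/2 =3.50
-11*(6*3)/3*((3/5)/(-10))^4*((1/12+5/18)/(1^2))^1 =-3861/12500000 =-0.00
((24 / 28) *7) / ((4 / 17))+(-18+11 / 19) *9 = -4989 / 38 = -131.29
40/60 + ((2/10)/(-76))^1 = 757/1140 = 0.66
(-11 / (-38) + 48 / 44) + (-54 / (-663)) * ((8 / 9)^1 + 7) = 186873 / 92378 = 2.02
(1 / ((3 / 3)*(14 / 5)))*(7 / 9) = 5 / 18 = 0.28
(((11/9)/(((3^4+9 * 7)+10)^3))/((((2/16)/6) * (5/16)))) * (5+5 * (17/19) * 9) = 0.00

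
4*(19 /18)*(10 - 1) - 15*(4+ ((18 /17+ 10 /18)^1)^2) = -476711 /7803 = -61.09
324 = 324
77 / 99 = 7 / 9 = 0.78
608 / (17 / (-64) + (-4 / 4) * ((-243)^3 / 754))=14669824 / 459158615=0.03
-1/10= -0.10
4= 4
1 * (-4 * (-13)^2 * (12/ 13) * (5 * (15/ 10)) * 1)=-4680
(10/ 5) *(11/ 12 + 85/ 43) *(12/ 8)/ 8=1493/ 1376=1.09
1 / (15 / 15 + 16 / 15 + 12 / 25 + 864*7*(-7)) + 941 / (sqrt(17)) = -75 / 3175009 + 941*sqrt(17) / 17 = 228.23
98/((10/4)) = 39.20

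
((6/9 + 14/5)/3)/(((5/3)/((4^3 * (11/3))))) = 36608/225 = 162.70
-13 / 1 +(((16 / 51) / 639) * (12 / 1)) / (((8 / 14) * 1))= -141107 / 10863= -12.99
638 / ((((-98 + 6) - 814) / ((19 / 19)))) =-319 / 453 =-0.70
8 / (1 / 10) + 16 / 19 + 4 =1612 / 19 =84.84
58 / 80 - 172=-6851 / 40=-171.28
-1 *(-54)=54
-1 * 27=-27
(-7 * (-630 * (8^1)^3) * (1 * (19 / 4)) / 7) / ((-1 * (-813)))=510720 / 271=1884.58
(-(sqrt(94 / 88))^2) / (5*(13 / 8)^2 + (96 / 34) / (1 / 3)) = -12784 / 259391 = -0.05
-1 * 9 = -9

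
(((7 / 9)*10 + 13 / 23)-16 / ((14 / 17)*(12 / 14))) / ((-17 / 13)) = 38545 / 3519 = 10.95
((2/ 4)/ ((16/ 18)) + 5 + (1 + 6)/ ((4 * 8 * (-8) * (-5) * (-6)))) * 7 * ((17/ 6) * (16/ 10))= 5082847/ 28800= 176.49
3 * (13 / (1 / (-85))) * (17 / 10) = -11271 / 2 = -5635.50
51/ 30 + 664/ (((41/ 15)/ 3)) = 299497/ 410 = 730.48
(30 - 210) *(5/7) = -900/7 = -128.57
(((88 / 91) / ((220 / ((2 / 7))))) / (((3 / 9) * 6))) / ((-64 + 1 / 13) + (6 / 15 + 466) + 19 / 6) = 12 / 7751849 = 0.00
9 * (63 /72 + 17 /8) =27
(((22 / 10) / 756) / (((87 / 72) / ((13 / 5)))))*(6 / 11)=0.00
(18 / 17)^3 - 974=-4779430 / 4913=-972.81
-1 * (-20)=20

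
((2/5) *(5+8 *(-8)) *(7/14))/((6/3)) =-59/10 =-5.90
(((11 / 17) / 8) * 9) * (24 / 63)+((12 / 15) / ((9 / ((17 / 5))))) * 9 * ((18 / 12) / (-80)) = 26931 / 119000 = 0.23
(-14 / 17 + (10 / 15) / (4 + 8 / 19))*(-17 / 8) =1441 / 1008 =1.43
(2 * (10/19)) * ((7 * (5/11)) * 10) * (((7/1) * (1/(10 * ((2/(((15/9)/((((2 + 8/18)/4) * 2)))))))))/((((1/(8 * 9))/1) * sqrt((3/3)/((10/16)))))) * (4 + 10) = 9261000 * sqrt(10)/2299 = 12738.52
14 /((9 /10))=140 /9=15.56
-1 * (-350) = 350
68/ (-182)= -34/ 91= -0.37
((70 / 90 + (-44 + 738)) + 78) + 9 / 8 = 55721 / 72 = 773.90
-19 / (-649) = 19 / 649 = 0.03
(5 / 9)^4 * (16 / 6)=5000 / 19683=0.25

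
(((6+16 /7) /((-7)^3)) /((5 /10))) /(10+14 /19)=-551 /122451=-0.00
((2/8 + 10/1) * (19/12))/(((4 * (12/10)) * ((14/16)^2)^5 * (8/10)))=40842035200/2542277241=16.07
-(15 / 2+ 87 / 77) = -1329 / 154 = -8.63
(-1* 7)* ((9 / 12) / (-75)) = 7 / 100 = 0.07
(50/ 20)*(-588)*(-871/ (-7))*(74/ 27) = -4511780/ 9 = -501308.89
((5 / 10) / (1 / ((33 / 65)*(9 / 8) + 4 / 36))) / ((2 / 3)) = 3193 / 6240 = 0.51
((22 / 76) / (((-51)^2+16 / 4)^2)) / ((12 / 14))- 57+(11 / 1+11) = -54152479423 / 1547213700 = -35.00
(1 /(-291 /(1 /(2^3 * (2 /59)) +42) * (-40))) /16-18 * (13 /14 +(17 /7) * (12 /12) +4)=-2762306563 /20858880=-132.43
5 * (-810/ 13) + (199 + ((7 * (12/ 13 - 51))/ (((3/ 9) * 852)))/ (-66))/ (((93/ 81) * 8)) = -5839033635/ 20143552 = -289.87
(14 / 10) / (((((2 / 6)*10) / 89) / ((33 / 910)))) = 8811 / 6500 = 1.36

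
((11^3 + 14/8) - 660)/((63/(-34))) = -363.07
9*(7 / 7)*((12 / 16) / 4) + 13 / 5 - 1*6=-137 / 80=-1.71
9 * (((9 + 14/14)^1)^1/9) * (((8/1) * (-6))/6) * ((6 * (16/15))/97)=-512/97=-5.28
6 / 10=3 / 5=0.60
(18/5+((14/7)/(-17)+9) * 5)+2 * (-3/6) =3996/85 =47.01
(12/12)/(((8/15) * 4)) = 15/32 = 0.47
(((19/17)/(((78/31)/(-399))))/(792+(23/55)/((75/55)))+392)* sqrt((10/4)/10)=1469998771/7504276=195.89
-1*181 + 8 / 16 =-361 / 2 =-180.50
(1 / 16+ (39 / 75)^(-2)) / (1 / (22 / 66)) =10169 / 8112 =1.25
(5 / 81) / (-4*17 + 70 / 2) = -5 / 2673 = -0.00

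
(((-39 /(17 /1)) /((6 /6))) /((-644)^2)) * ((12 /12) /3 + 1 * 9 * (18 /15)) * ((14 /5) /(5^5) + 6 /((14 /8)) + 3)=-1526697133 /3855748750000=-0.00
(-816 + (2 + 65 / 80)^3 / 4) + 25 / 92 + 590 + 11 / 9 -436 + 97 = -1892261093 / 3391488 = -557.94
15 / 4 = 3.75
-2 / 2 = -1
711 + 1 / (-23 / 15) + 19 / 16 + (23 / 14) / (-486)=445396229 / 625968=711.53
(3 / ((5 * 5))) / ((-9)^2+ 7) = 3 / 2200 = 0.00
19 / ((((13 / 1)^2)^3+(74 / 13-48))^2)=3211 / 3937307362633089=0.00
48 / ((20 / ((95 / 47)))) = 228 / 47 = 4.85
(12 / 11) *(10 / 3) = 40 / 11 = 3.64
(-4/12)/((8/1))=-1/24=-0.04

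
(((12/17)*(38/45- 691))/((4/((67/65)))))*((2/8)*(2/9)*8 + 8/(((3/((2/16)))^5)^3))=-4489387293432978220413247/80461629471119848243200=-55.80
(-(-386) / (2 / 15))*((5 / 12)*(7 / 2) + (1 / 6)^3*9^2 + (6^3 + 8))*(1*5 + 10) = 19613625 / 2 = 9806812.50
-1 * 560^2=-313600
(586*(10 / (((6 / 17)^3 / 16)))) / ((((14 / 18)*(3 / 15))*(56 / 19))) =683766775 / 147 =4651474.66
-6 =-6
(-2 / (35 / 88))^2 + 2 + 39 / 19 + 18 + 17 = 1497494 / 23275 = 64.34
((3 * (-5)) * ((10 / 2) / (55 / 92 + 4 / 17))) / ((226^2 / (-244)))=7155300 / 16638007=0.43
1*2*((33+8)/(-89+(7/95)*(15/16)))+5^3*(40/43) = 134103096/1162505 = 115.36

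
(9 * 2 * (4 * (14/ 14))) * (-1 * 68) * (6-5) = -4896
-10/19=-0.53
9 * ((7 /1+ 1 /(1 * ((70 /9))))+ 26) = 20871 /70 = 298.16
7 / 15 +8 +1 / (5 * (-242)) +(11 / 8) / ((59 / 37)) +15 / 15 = 8847901 / 856680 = 10.33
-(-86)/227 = 86/227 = 0.38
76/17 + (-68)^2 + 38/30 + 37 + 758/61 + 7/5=4680.56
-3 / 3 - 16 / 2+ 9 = 0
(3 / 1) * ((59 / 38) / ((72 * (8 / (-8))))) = -59 / 912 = -0.06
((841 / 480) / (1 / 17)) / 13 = 14297 / 6240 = 2.29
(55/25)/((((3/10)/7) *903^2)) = 22/349461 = 0.00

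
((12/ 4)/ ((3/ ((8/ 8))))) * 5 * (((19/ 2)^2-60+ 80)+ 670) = 15605/ 4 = 3901.25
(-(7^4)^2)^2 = 33232930569601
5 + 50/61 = 355/61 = 5.82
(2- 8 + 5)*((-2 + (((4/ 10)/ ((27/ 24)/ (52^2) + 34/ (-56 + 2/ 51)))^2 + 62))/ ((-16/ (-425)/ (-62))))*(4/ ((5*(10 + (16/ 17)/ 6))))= 7839.22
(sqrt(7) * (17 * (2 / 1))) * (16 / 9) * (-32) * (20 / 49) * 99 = -3829760 * sqrt(7) / 49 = -206787.60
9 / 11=0.82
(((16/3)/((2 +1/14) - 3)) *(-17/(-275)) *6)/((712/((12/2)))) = -0.02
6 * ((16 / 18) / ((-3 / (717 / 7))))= -3824 / 21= -182.10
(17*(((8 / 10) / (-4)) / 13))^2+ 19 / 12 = 83743 / 50700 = 1.65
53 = 53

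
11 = 11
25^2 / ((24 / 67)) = 1744.79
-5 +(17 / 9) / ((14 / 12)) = -71 / 21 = -3.38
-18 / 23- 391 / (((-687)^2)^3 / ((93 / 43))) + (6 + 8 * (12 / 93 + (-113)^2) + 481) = 110278441921688746399334992 / 1074427592742703340577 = 102639.25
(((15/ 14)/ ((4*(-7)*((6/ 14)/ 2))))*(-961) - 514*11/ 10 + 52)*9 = -430659/ 140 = -3076.14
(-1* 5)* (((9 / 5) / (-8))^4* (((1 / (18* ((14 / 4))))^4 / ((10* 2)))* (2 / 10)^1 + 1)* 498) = -392248729149 / 61465600000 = -6.38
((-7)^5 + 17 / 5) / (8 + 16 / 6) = -126027 / 80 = -1575.34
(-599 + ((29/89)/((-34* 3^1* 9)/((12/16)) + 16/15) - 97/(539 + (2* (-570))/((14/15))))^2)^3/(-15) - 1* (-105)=9671762037870857174081260342206229971804493509688540914300274054235/675082721656849399433244816296628808164913042661720866947072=14326780.60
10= 10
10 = 10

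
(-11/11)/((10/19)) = -1.90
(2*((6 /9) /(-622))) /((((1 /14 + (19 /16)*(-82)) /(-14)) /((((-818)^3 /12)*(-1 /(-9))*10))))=2145586253440 /137265759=15630.89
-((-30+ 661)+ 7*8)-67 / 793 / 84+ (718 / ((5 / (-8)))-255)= -696362183 / 333060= -2090.80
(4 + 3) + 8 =15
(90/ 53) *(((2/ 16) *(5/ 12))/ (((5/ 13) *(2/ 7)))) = 1365/ 1696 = 0.80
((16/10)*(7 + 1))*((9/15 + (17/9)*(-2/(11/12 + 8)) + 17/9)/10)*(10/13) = 636416/312975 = 2.03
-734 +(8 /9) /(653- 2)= -4300498 /5859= -734.00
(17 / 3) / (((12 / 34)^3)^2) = 2931.66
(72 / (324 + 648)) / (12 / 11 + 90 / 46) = 506 / 20817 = 0.02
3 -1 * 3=0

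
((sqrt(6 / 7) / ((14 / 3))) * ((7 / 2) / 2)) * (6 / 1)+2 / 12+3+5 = 9 * sqrt(42) / 28+49 / 6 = 10.25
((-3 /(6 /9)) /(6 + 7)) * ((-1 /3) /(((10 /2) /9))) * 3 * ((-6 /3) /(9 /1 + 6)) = -27 /325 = -0.08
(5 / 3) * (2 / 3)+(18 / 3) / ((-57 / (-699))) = 74.69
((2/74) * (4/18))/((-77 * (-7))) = 2/179487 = 0.00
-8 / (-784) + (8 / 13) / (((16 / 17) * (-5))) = -384 / 3185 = -0.12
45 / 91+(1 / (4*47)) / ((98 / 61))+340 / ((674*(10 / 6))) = 64611745 / 80715544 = 0.80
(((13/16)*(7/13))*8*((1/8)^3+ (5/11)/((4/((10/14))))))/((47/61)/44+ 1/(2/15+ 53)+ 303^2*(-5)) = -159317909/251383069680896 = -0.00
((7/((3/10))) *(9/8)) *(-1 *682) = -35805/2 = -17902.50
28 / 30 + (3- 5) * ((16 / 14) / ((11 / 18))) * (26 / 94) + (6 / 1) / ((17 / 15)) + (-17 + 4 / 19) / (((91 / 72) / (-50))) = 152583000244 / 227942715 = 669.39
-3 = -3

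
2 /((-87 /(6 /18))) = -2 /261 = -0.01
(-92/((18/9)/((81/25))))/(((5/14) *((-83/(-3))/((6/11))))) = -938952/114125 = -8.23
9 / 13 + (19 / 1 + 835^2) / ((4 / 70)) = 158623019 / 13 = 12201770.69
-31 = -31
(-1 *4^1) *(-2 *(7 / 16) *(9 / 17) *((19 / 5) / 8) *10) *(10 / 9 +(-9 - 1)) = -1330 / 17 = -78.24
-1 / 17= -0.06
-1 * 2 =-2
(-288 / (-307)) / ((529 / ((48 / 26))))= 6912 / 2111239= 0.00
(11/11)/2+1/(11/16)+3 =109/22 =4.95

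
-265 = -265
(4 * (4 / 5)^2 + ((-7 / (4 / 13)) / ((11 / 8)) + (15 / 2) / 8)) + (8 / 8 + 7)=-22211 / 4400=-5.05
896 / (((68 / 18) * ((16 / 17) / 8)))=2016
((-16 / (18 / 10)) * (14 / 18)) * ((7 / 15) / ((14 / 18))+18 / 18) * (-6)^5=86016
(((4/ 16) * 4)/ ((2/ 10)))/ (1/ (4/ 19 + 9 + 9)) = 1730/ 19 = 91.05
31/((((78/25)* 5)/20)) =1550/39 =39.74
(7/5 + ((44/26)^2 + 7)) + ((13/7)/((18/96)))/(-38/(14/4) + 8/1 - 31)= 6591538/600795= 10.97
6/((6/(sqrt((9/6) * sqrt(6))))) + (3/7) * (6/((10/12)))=6^(3/4)/2 + 108/35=5.00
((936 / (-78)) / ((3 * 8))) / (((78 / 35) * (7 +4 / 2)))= -35 / 1404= -0.02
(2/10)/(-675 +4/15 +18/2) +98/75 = 978403/748950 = 1.31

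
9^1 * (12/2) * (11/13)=594/13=45.69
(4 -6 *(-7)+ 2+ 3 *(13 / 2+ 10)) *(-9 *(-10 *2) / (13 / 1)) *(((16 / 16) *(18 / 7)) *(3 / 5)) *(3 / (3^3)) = 1620 / 7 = 231.43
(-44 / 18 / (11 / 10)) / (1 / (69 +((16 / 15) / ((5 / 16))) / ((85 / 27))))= -198572 / 1275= -155.74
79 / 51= 1.55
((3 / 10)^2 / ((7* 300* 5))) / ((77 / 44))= 3 / 612500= 0.00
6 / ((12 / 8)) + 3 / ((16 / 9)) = 91 / 16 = 5.69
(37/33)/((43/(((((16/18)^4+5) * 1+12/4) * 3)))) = 190328/282123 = 0.67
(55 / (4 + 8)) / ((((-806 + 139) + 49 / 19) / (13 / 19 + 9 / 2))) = -10835 / 302976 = -0.04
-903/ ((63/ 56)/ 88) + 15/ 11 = -2330899/ 33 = -70633.30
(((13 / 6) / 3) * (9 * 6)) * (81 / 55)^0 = 39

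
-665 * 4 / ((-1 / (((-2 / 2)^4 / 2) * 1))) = 1330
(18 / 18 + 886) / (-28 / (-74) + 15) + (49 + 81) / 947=31153563 / 538843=57.82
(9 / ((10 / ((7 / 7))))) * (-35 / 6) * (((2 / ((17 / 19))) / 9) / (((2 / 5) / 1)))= -665 / 204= -3.26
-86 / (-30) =2.87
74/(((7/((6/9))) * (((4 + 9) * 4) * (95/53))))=1961/25935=0.08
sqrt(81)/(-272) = -9/272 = -0.03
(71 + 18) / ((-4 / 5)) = -111.25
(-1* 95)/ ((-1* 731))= 95/ 731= 0.13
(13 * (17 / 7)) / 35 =221 / 245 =0.90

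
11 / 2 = 5.50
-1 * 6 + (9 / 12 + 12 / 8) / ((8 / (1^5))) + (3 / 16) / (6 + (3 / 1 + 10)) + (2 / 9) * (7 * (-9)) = -19.71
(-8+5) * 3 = -9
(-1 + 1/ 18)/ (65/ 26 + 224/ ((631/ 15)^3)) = -4271073047/ 11319389595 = -0.38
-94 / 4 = -47 / 2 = -23.50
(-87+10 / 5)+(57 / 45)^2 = -18764 / 225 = -83.40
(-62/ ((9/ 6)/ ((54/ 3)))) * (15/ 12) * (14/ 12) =-1085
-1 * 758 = -758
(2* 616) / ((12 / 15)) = 1540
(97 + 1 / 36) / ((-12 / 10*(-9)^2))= -17465 / 17496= -1.00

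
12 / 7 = 1.71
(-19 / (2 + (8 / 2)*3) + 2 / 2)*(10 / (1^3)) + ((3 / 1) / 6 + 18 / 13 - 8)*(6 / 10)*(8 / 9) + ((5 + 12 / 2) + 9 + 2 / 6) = 18428 / 1365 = 13.50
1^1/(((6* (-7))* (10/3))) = -1/140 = -0.01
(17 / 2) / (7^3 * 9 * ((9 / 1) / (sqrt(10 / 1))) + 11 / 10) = -935 / 7718950769 + 2361555 * sqrt(10) / 7718950769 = 0.00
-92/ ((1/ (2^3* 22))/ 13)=-210496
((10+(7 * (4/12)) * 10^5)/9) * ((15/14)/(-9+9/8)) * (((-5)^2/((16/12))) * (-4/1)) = 264561.60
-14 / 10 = -7 / 5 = -1.40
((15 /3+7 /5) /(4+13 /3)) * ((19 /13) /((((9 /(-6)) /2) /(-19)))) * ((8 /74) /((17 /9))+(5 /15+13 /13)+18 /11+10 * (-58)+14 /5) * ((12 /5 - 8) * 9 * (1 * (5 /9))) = 77099686350848 /168650625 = 457156.24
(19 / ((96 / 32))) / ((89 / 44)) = 836 / 267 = 3.13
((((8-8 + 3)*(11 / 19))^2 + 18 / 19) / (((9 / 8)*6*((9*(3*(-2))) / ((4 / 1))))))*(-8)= 3392 / 9747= 0.35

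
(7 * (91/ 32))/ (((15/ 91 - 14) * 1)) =-57967/ 40288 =-1.44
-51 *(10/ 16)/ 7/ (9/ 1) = -85/ 168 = -0.51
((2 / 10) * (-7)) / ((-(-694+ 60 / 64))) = -112 / 55445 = -0.00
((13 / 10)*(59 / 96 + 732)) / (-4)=-914303 / 3840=-238.10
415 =415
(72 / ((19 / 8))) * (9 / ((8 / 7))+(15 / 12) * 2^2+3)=9144 / 19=481.26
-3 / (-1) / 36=1 / 12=0.08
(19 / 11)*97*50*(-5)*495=-20733750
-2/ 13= -0.15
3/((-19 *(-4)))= 3/76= 0.04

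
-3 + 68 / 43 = -61 / 43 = -1.42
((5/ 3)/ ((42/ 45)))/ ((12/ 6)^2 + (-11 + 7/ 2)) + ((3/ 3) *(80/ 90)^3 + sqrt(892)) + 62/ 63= 42017/ 35721 + 2 *sqrt(223)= 31.04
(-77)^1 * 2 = -154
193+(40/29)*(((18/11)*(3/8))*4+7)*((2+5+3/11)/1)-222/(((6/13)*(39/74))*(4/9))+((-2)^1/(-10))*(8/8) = -61949927/35090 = -1765.46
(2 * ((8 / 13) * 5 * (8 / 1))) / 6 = 320 / 39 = 8.21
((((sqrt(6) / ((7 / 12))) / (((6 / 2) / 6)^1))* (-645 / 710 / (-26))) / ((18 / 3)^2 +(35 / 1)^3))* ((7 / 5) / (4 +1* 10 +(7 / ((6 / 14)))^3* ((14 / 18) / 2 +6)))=376164* sqrt(6) / 2680678748082335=0.00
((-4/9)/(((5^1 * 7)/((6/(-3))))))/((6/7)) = 4/135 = 0.03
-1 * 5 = -5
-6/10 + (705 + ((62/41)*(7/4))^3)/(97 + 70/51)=93429212247/13831066280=6.76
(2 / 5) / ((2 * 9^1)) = 1 / 45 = 0.02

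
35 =35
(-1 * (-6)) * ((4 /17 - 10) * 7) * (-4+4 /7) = 23904 /17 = 1406.12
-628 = -628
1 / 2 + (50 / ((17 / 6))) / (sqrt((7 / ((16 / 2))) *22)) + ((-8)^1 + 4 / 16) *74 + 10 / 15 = -1717 / 3 + 600 *sqrt(77) / 1309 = -568.31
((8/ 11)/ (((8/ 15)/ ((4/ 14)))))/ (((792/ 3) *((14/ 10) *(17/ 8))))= 50/ 100793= 0.00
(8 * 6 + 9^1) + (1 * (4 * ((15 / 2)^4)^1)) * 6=151989 / 2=75994.50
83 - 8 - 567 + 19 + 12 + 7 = -454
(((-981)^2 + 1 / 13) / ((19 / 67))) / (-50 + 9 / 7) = -5867515486 / 84227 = -69663.12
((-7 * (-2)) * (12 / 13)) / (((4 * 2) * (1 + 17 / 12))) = 252 / 377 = 0.67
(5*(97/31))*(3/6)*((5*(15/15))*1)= 2425/62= 39.11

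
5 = 5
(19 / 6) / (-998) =-19 / 5988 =-0.00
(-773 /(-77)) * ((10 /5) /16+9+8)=105901 /616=171.92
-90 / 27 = -10 / 3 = -3.33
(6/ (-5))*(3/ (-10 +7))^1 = 6/ 5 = 1.20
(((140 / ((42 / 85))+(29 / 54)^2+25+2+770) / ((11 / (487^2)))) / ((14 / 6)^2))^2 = 18313473989203.04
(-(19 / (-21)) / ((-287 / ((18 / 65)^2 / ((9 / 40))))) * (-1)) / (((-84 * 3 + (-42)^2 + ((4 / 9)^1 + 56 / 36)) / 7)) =0.00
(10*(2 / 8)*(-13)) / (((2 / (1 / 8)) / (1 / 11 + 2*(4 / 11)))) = -585 / 352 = -1.66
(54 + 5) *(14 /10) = 413 /5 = 82.60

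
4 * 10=40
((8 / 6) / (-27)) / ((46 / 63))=-14 / 207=-0.07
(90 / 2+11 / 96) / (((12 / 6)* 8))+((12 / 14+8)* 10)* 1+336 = 4595309 / 10752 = 427.39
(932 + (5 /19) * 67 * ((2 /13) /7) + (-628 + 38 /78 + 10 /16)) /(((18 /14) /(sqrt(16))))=975155 /1026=950.44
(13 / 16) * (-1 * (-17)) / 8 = 221 / 128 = 1.73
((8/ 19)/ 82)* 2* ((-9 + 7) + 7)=40/ 779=0.05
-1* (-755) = 755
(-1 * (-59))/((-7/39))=-2301/7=-328.71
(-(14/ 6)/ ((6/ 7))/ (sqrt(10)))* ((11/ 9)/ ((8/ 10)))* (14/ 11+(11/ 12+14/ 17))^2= -2239844929* sqrt(10)/ 593277696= -11.94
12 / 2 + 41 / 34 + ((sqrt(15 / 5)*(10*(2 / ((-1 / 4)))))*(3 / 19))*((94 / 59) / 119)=245 / 34 - 22560*sqrt(3) / 133399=6.91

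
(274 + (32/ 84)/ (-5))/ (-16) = -17.12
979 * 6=5874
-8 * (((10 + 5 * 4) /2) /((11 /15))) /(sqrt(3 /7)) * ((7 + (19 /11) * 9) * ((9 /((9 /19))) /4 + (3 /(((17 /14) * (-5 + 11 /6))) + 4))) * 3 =-1149145200 * sqrt(21) /39083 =-134740.04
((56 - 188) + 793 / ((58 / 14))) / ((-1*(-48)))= 1723 / 1392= 1.24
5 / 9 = 0.56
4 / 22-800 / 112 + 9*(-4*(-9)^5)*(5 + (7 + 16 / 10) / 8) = 9943787191 / 770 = 12914009.34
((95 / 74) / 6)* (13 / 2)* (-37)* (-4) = 1235 / 6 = 205.83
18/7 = 2.57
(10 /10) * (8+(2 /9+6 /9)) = 80 /9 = 8.89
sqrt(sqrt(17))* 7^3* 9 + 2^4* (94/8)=188 + 3087* 17^(1/4)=6456.29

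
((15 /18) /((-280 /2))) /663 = -1 /111384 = -0.00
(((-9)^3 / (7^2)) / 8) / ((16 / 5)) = -0.58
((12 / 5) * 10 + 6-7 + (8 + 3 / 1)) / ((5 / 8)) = 272 / 5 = 54.40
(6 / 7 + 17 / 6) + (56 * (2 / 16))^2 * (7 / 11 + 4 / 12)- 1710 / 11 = -48163 / 462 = -104.25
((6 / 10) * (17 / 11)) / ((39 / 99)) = 153 / 65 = 2.35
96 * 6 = 576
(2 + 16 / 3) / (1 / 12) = 88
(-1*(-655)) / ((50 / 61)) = 7991 / 10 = 799.10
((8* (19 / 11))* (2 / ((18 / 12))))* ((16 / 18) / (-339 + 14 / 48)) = -0.05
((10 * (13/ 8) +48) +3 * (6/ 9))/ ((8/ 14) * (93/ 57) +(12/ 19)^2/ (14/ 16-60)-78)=-316746815/ 368499256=-0.86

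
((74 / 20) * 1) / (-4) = -37 / 40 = -0.92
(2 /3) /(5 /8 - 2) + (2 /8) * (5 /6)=-73 /264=-0.28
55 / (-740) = -11 / 148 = -0.07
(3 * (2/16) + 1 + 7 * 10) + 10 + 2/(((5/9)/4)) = 3831/40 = 95.78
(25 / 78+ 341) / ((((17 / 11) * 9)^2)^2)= 389787343 / 42742539918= 0.01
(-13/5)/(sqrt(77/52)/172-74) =4472 * sqrt(1001)/42120515455 + 1479910016/42120515455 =0.04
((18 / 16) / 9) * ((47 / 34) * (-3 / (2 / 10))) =-705 / 272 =-2.59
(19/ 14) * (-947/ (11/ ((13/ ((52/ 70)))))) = -89965/ 44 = -2044.66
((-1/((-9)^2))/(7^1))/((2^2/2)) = -1/1134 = -0.00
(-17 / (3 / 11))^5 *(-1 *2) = 1882052590.18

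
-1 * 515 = -515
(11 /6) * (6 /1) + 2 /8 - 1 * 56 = -179 /4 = -44.75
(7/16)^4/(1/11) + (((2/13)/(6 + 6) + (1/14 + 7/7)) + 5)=116065499/17891328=6.49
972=972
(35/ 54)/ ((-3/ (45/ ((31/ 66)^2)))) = -42350/ 961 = -44.07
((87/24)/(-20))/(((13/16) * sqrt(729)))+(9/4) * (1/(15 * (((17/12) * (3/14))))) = 28991/59670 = 0.49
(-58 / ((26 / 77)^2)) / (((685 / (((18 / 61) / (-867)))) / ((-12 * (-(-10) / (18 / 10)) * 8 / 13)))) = -55021120 / 5306135081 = -0.01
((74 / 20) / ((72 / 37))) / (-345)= -1369 / 248400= -0.01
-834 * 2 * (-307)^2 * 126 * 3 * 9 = -534819343464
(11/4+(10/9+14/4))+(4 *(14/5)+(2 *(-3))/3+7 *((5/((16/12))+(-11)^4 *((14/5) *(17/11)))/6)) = 26616889/360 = 73935.80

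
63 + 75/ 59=3792/ 59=64.27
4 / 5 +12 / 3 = 24 / 5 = 4.80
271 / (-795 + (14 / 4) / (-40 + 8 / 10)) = -15176 / 44525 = -0.34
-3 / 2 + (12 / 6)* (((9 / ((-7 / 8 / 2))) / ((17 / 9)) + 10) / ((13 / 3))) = -5913 / 3094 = -1.91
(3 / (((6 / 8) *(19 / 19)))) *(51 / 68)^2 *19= 171 / 4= 42.75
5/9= 0.56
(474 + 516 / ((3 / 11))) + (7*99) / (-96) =75481 / 32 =2358.78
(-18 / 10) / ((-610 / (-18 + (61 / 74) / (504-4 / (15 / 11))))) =-90093573 / 1696361200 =-0.05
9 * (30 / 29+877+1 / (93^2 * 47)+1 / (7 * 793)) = 7902.31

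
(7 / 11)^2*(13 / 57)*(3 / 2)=637 / 4598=0.14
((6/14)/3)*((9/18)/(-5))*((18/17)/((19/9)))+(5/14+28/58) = 546017/655690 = 0.83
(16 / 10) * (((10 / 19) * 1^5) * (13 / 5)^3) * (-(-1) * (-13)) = -456976 / 2375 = -192.41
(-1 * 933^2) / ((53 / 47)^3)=-90376779447 / 148877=-607056.69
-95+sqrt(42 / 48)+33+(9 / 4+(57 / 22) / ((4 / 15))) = -4403 / 88+sqrt(14) / 4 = -49.10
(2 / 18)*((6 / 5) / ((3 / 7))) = 14 / 45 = 0.31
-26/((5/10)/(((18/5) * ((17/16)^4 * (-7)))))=68403699/40960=1670.01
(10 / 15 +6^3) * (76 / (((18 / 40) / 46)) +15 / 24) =181806625 / 108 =1683394.68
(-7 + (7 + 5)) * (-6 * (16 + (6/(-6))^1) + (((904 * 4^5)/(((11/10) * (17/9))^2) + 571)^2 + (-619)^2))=282611848517234307160/1222830961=231112768265.31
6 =6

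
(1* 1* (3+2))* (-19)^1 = -95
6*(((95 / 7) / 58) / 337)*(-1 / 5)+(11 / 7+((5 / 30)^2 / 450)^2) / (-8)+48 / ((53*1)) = 5392616329054217 / 7612403924160000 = 0.71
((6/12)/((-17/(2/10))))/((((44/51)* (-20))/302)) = 453/4400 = 0.10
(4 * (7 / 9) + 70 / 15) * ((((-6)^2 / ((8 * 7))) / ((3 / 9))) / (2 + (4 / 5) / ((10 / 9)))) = 375 / 68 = 5.51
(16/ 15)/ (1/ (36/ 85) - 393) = -192/ 70315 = -0.00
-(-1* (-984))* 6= -5904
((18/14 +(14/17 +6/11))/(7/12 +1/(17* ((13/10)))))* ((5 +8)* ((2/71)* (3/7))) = 42283800/63794423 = 0.66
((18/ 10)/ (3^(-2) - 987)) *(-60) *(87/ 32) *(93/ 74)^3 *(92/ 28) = 391112960751/ 201555175808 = 1.94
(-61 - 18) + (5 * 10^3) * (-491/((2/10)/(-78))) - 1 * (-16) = 957449937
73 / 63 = 1.16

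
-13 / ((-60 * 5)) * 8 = 26 / 75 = 0.35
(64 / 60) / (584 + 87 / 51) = 272 / 149355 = 0.00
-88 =-88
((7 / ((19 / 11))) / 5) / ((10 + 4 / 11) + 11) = 847 / 22325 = 0.04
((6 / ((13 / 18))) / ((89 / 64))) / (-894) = -0.01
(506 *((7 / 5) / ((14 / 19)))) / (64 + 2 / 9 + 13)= 43263 / 3475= 12.45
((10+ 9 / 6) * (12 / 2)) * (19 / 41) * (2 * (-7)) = -18354 / 41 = -447.66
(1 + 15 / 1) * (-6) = -96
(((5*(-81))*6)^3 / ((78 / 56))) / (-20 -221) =133923132000 / 3133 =42745972.55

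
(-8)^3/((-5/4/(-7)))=-14336/5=-2867.20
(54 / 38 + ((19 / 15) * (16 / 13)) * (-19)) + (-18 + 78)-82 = -185989 / 3705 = -50.20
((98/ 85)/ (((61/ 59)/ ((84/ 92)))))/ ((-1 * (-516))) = 20237/ 10255930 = 0.00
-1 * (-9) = 9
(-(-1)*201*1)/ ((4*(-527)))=-201/ 2108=-0.10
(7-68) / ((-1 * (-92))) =-61 / 92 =-0.66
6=6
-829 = -829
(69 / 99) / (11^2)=0.01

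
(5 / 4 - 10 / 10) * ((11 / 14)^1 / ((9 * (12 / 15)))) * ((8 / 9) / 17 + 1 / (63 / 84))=2915 / 77112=0.04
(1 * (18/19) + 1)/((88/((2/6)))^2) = 37/1324224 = 0.00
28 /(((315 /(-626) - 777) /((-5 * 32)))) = 400640 /69531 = 5.76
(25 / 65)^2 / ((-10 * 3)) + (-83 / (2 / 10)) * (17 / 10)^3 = -206744453 / 101400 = -2038.90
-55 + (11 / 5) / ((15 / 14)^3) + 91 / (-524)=-472056709 / 8842500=-53.38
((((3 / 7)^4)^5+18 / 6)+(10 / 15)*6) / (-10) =-279272933785034204 / 398961331488060005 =-0.70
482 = 482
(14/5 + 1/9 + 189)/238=254/315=0.81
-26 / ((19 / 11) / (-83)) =1249.37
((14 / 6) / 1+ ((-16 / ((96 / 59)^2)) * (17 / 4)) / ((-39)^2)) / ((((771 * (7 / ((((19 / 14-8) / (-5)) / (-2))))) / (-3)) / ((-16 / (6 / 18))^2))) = 251649289 / 127693020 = 1.97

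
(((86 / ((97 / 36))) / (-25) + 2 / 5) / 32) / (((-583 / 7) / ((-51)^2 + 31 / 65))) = 157280417 / 183790750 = 0.86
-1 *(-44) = 44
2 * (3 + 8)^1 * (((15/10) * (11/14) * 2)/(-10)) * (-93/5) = 33759/350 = 96.45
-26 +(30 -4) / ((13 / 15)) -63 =-59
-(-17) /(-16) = -1.06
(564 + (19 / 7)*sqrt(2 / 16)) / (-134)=-4.22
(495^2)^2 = 60037250625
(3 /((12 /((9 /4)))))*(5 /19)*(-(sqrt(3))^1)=-45*sqrt(3) /304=-0.26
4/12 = 1/3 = 0.33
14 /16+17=143 /8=17.88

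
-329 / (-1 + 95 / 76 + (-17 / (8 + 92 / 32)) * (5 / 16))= 114492 / 83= 1379.42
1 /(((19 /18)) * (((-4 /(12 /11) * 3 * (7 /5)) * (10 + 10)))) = -9 /2926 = -0.00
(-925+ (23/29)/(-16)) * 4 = -429223/116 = -3700.20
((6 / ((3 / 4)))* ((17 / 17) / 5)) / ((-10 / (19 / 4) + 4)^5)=2476099 / 37791360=0.07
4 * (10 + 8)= 72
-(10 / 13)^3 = -1000 / 2197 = -0.46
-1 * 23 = -23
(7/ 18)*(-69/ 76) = -161/ 456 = -0.35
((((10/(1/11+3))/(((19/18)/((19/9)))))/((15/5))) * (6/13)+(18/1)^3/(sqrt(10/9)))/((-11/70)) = -122472 * sqrt(10)/11 - 1400/221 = -35214.56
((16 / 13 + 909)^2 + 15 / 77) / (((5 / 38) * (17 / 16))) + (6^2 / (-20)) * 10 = 6555152754814 / 1106105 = 5926338.60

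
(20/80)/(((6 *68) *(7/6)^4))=27/81634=0.00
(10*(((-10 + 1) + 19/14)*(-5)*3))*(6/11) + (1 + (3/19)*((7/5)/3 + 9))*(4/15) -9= 616.99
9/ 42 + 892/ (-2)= -6241/ 14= -445.79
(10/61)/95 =2/1159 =0.00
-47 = -47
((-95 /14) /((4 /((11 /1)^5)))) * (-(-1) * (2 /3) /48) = -15299845 /4032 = -3794.60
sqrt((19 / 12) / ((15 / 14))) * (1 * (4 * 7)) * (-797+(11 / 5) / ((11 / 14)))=-55594 * sqrt(1330) / 75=-27032.89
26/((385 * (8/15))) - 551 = -169669/308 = -550.87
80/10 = 8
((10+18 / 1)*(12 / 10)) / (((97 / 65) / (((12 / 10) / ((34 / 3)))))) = 19656 / 8245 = 2.38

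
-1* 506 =-506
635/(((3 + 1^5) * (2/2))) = 158.75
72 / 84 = 6 / 7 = 0.86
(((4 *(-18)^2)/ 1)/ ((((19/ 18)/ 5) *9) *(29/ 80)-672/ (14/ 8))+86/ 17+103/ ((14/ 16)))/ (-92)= -311197335/ 239799518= -1.30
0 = 0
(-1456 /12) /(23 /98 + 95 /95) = -35672 /363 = -98.27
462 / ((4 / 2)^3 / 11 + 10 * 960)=0.05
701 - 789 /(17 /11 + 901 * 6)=41688904 /59483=700.85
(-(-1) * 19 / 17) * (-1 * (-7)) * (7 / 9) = 931 / 153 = 6.08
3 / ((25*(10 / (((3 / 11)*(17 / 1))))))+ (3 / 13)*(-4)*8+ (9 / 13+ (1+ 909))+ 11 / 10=16167282 / 17875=904.46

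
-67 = -67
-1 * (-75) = 75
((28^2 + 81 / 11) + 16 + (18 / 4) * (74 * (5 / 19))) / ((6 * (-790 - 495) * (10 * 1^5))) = -93527 / 8056950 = -0.01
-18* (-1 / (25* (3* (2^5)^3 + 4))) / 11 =0.00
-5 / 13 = -0.38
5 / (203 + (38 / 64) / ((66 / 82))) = 5280 / 215147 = 0.02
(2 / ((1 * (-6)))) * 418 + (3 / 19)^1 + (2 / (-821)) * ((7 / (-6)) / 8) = -17367937 / 124792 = -139.18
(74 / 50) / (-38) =-37 / 950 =-0.04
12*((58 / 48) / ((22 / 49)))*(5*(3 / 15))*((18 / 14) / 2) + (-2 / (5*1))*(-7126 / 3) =1281581 / 1320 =970.89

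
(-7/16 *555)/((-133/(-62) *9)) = -5735/456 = -12.58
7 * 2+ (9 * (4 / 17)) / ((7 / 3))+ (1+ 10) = 3083 / 119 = 25.91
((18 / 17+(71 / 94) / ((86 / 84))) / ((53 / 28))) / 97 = 1728300 / 176629337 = 0.01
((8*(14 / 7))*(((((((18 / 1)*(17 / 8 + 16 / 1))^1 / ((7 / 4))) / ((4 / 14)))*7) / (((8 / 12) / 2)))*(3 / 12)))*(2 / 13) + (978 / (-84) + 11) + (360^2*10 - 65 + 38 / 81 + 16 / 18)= 19228993393 / 14742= 1304368.02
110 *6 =660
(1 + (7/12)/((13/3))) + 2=163/52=3.13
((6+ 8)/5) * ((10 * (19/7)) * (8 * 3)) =1824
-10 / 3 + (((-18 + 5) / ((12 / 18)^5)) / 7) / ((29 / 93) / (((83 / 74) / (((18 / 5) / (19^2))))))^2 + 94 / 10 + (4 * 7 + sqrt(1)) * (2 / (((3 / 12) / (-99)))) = -1857698.25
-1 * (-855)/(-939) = -285/313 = -0.91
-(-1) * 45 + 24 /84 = 317 /7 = 45.29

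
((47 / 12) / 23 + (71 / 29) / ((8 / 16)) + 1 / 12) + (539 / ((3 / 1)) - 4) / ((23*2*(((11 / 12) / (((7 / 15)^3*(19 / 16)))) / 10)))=201623761 / 19809900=10.18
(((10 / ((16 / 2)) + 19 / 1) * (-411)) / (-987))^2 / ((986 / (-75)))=-9235755675 / 1707610016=-5.41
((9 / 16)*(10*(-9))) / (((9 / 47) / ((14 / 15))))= -987 / 4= -246.75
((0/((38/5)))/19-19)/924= -19/924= -0.02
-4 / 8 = -1 / 2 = -0.50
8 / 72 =1 / 9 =0.11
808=808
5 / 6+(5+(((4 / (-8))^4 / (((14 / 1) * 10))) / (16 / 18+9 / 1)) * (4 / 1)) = 872227 / 149520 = 5.83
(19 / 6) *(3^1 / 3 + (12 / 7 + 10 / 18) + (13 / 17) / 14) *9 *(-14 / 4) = -135299 / 408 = -331.62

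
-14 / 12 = -7 / 6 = -1.17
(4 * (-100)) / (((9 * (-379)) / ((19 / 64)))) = 475 / 13644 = 0.03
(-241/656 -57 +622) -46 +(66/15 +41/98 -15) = 508.45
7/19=0.37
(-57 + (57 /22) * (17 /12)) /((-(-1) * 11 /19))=-89167 /968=-92.11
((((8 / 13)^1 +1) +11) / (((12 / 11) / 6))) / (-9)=-7.71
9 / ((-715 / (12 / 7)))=-108 / 5005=-0.02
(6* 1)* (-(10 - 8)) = -12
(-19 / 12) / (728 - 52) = -19 / 8112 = -0.00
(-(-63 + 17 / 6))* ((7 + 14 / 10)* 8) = 4043.20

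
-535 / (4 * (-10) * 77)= 107 / 616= 0.17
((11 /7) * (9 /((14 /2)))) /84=33 /1372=0.02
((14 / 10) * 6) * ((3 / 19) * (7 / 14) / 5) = 63 / 475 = 0.13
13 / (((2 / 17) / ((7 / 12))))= 1547 / 24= 64.46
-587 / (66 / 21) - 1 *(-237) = 1105 / 22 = 50.23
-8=-8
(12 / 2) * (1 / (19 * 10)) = 0.03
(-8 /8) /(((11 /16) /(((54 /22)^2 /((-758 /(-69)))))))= -402408 /504449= -0.80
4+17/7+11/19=932/133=7.01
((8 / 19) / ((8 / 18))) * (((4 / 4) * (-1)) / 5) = -18 / 95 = -0.19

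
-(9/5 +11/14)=-181/70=-2.59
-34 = -34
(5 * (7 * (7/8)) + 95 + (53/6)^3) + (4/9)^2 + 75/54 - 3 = 65890/81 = 813.46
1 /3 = 0.33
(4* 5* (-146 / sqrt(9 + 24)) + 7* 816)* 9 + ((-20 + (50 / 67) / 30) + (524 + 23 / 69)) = 3478128 / 67 - 8760* sqrt(33) / 11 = 47337.60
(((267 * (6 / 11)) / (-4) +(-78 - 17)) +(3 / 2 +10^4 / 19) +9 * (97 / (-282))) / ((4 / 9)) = 69542883 / 78584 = 884.95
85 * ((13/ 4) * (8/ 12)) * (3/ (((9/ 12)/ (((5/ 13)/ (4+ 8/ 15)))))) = 125/ 2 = 62.50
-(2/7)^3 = -8/343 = -0.02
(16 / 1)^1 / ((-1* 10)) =-8 / 5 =-1.60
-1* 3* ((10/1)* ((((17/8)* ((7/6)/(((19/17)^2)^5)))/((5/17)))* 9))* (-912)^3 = 567657165711.38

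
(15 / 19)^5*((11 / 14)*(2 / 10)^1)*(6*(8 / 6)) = 6682500 / 17332693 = 0.39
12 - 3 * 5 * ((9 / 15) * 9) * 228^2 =-4210692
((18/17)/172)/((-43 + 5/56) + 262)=252/8968639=0.00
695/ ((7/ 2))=198.57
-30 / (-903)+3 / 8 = 983 / 2408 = 0.41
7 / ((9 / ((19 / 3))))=133 / 27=4.93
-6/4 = -3/2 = -1.50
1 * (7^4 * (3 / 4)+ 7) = 7231 / 4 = 1807.75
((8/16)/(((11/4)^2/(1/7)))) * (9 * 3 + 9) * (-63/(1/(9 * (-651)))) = 15186528/121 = 125508.50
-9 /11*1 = -9 /11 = -0.82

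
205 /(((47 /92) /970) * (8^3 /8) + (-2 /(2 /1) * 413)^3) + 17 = 13358834712928 /785813941159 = 17.00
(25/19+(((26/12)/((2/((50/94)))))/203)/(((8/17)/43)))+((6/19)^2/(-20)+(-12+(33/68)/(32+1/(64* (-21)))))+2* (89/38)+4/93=-7348694199861689/1292093974963680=-5.69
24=24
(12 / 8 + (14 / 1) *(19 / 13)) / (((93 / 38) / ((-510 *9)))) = -16598970 / 403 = -41188.51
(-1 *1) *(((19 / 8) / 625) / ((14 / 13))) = -247 / 70000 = -0.00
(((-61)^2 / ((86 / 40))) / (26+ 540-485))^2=5538336400 / 12131289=456.53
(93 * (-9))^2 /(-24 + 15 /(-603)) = -140814369 /4829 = -29160.15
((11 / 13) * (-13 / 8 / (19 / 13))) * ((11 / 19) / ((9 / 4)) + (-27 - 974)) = 24471161 / 25992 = 941.49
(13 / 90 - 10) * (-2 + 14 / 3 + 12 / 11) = -54994 / 1485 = -37.03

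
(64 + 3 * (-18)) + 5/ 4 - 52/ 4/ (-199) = 9007/ 796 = 11.32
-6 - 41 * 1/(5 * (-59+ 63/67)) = -113953/19450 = -5.86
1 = 1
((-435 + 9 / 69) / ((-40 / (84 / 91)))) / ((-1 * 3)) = -5001 / 1495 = -3.35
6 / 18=1 / 3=0.33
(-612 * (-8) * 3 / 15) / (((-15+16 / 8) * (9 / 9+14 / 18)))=-2754 / 65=-42.37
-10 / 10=-1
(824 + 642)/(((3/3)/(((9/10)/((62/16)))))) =52776/155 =340.49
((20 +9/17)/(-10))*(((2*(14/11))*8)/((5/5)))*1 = -39088/935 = -41.81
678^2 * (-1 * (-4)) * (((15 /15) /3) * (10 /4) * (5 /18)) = 1276900 /3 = 425633.33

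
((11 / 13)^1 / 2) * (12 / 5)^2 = 792 / 325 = 2.44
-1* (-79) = 79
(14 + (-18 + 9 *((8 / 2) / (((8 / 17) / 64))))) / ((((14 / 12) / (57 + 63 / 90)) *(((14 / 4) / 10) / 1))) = 33872208 / 49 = 691269.55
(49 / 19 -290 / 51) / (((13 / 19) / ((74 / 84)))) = -111407 / 27846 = -4.00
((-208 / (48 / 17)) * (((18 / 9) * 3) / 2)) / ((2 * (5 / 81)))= -1790.10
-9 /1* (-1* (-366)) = -3294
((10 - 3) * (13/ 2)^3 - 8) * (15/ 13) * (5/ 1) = 1148625/ 104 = 11044.47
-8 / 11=-0.73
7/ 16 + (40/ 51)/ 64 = 367/ 816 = 0.45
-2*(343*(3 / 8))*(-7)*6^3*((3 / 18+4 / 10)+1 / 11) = 14067459 / 55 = 255771.98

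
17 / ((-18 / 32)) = -272 / 9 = -30.22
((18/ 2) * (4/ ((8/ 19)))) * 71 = 12141/ 2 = 6070.50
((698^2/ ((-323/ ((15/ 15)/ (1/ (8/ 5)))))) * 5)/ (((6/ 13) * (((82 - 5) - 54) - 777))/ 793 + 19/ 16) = -49453154816/ 3068177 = -16118.09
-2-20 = -22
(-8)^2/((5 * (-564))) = -16/705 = -0.02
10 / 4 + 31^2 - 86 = 1755 / 2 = 877.50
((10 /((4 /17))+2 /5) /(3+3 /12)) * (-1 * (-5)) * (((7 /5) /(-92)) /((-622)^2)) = -231 /88983320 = -0.00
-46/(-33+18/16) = 1.44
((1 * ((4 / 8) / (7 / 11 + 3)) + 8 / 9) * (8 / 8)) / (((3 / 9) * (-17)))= -739 / 4080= -0.18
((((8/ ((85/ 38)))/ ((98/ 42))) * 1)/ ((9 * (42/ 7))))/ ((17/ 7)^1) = 0.01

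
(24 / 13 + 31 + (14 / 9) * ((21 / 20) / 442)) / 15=435589 / 198900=2.19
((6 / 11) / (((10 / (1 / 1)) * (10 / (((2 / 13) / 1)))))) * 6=18 / 3575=0.01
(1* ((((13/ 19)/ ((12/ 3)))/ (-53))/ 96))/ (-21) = 13/ 8120448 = 0.00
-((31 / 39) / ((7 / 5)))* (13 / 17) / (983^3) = -155 / 339100765059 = -0.00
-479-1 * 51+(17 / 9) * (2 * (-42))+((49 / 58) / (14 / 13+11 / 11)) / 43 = -46372799 / 67338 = -688.66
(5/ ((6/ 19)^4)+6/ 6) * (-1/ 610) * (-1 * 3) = 652901/ 263520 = 2.48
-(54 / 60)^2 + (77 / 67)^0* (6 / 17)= -777 / 1700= -0.46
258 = 258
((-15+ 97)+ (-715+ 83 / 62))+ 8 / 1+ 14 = -37799 / 62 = -609.66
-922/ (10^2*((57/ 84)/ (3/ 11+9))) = -658308/ 5225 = -125.99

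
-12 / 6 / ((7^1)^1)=-2 / 7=-0.29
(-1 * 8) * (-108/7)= 864/7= 123.43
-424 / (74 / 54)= -11448 / 37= -309.41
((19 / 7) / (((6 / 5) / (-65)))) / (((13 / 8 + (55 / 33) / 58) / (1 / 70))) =-71630 / 56399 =-1.27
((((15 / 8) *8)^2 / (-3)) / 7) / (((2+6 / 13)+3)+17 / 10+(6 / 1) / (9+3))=-1625 / 1162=-1.40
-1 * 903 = -903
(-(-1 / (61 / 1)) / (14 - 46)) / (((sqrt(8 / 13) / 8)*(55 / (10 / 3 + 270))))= -41*sqrt(26) / 8052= -0.03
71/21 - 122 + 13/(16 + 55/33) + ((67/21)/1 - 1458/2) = -843.69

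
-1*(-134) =134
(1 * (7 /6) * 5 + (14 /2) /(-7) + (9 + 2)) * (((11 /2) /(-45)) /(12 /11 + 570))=-2299 /678456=-0.00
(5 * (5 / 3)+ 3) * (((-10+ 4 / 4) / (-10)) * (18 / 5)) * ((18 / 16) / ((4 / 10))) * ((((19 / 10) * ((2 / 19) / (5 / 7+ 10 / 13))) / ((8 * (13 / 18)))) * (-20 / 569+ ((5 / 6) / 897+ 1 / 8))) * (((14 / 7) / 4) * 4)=1190950929 / 2722096000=0.44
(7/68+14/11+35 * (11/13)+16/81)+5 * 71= 304179121/787644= 386.19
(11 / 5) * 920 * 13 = 26312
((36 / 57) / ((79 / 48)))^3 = 191102976 / 3381754501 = 0.06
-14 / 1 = -14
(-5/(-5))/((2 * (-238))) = -1/476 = -0.00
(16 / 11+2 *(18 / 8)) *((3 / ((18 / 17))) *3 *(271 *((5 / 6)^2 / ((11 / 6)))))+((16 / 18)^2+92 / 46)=407592743 / 78408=5198.36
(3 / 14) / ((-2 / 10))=-15 / 14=-1.07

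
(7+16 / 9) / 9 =79 / 81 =0.98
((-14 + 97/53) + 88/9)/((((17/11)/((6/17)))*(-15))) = 25102/689265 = 0.04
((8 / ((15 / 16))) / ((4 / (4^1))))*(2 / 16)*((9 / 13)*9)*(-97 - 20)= -3888 / 5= -777.60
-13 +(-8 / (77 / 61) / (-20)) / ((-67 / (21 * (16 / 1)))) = -53761 / 3685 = -14.59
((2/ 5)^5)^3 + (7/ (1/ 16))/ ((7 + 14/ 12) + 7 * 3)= 117187532768/ 30517578125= 3.84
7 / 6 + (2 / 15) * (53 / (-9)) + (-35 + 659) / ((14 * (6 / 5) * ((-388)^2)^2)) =2042547580007 / 5354250914880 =0.38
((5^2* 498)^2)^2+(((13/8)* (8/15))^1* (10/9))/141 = 91466125448793750026/3807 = 24025775006250000.01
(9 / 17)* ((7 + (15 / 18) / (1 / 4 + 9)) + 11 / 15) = 13026 / 3145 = 4.14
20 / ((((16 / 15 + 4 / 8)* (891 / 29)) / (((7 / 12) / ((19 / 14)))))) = 142100 / 795663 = 0.18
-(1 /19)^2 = -1 /361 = -0.00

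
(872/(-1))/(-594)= 436/297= 1.47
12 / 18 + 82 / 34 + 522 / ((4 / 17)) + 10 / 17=2222.17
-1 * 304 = -304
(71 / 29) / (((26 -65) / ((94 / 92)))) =-3337 / 52026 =-0.06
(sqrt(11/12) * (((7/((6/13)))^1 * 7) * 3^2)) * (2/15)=121.98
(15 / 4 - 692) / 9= -2753 / 36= -76.47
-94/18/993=-47/8937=-0.01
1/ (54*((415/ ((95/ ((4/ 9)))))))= 0.01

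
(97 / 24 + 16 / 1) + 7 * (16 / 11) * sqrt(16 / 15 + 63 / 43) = 112 * sqrt(1053285) / 7095 + 481 / 24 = 36.24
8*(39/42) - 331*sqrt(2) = 52/7 - 331*sqrt(2) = -460.68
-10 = -10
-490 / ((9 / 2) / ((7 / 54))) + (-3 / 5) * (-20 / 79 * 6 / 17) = -4588994 / 326349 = -14.06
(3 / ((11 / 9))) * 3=81 / 11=7.36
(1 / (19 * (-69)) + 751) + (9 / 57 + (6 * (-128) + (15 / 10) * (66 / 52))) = -1018423 / 68172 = -14.94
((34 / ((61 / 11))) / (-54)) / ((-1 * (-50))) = -187 / 82350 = -0.00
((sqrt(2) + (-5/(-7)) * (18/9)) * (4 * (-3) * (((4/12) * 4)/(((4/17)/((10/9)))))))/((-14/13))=4420 * sqrt(2)/63 + 44200/441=199.45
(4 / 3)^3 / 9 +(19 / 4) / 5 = 1.21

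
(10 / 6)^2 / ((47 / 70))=1750 / 423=4.14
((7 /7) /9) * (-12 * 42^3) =-98784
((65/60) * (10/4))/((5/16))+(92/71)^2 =156458/15123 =10.35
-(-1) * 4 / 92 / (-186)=-1 / 4278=-0.00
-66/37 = -1.78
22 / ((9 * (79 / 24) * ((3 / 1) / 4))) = 704 / 711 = 0.99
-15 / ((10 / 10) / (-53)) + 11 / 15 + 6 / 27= 35818 / 45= 795.96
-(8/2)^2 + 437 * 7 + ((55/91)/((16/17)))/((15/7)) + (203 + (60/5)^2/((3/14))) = 2445019/624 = 3918.30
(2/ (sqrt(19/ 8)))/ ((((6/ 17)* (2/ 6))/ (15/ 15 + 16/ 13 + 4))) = 2754* sqrt(38)/ 247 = 68.73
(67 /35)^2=4489 /1225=3.66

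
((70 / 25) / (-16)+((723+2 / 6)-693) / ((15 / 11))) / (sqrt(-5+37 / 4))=1589*sqrt(17) / 612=10.71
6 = 6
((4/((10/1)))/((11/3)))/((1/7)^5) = 100842/55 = 1833.49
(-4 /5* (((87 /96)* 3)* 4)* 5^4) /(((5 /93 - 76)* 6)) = 337125 /28252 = 11.93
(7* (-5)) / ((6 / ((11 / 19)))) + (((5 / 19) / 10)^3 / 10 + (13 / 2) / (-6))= -2447579 / 548720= -4.46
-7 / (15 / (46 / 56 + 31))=-297 / 20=-14.85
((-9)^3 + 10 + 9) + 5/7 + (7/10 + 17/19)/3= -942643/1330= -708.75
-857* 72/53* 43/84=-221106/371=-595.97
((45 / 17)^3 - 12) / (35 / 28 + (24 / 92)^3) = 1565600892 / 303127187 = 5.16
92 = 92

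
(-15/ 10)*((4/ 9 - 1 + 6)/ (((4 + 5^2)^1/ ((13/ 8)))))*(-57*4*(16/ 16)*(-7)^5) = -203415121/ 116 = -1753578.63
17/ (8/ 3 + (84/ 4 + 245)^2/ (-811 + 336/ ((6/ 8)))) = -6171/ 69788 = -0.09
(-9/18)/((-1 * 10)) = 1/20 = 0.05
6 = 6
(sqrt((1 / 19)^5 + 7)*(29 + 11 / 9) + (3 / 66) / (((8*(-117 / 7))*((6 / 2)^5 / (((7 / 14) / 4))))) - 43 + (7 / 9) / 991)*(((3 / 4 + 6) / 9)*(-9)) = 1705803397657 / 5877121536 - 204*sqrt(329321186) / 6859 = -249.49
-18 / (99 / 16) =-32 / 11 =-2.91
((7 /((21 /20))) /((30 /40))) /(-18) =-40 /81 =-0.49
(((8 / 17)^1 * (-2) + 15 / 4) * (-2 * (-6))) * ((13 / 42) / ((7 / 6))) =7449 / 833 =8.94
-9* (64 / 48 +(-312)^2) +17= -876091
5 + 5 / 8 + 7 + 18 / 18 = 109 / 8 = 13.62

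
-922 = -922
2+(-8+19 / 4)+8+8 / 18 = 259 / 36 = 7.19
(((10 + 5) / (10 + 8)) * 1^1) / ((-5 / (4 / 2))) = -1 / 3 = -0.33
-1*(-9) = 9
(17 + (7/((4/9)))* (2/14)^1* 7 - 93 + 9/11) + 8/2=-2439/44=-55.43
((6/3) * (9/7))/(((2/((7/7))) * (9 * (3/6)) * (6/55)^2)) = 3025/126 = 24.01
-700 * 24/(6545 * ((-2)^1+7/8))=1280/561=2.28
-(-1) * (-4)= -4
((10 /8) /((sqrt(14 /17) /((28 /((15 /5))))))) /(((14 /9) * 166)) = 15 * sqrt(238) /4648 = 0.05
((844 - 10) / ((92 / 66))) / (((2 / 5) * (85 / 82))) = 564201 / 391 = 1442.97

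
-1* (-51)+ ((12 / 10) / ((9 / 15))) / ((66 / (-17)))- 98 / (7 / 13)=-4340 / 33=-131.52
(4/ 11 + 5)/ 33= 59/ 363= 0.16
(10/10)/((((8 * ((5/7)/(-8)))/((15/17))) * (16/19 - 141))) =399/45271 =0.01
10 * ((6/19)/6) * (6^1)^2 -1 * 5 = 265/19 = 13.95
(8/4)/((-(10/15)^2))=-9/2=-4.50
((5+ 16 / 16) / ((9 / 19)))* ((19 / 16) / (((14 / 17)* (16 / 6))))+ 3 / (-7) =5753 / 896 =6.42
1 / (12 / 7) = 7 / 12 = 0.58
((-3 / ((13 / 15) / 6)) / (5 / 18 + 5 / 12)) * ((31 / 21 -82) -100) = 2456568 / 455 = 5399.05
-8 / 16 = -1 / 2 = -0.50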